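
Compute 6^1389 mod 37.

6

Successive squares of 6 mod 37: 6^1≡6, 6^2≡36, 6^4≡1, 6^8≡1, 6^16≡1, 6^32≡1, 6^64≡1, 6^128≡1, 6^256≡1, 6^512≡1, 6^1024≡1.
Since 1389 = 1 + 4 + 8 + 32 + 64 + 256 + 1024 in binary, 6^1389 ≡ 6·1·1·1·1·1·1 ≡ 6 (mod 37).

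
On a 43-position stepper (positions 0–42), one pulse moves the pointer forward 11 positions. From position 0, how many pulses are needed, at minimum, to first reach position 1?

4

43 = 3·11 + 10
11 = 1·10 + 1
10 = 10·1 + 0
Back-substituting gives 11·4 ≡ 1 (mod 43).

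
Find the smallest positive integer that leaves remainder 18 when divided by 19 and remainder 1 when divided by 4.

37

x ≡ 1 (mod 4) gives x ∈ {1, 5, 9, 13, 17, 21, 25, 29, …}.
The first of these with x mod 19 = 18 is 37.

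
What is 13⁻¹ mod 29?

9

13·9 = 117 = 4·29 + 1, so 13⁻¹ ≡ 9 (mod 29).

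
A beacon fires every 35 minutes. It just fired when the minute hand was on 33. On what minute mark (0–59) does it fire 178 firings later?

23

178·35 = 6230.
6230 − 103·60 = 50, so 6230 ≡ 50 (mod 60).
(33 + 50) mod 60 = 23.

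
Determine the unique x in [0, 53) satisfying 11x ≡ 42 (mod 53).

52

The inverse of 11 mod 53 is 29 (since 11·29 = 319 ≡ 1).
Multiplying both sides by 29: x ≡ 29·42 = 1218 ≡ 52 (mod 53).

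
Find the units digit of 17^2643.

Powers of 7 mod 10 repeat with period 4: 7, 9, 3, 1.
2643 mod 4 = 3, so the last digit matches 7^3 = 3.

3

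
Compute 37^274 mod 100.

89

Successive squares of 37 mod 100: 37^1≡37, 37^2≡69, 37^4≡61, 37^8≡21, 37^16≡41, 37^32≡81, 37^64≡61, 37^128≡21, 37^256≡41.
274 = 2 + 16 + 256, so 37^274 ≡ 69·41·41 ≡ 89 (mod 100).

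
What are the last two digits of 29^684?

By repeated squaring mod 100: 29^1≡29, 29^2≡41, 29^4≡81, 29^8≡61, 29^16≡21, 29^32≡41, 29^64≡81, 29^128≡61, 29^256≡21, 29^512≡41.
Since 684 = 4 + 8 + 32 + 128 + 512 in binary, 29^684 ≡ 81·61·41·61·41 ≡ 81 (mod 100).

81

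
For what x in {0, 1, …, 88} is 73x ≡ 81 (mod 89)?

45

73⁻¹ ≡ 50 (mod 89) because 73·50 = 3650 = 41·89 + 1.
Multiplying both sides by 50: x ≡ 50·81 = 4050 ≡ 45 (mod 89).
Check: 73·45 = 3285 = 36·89 + 81.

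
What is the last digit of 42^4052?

6

Last digits of 2^n: 2, 4, 8, 6 (period 4).
4052 leaves remainder 0 on division by 4, so 42^4052 ends in 6.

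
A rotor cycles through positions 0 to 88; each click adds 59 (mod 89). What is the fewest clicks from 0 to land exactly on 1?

59·86 = 5074 = 57·89 + 1, so 59⁻¹ ≡ 86 (mod 89).

86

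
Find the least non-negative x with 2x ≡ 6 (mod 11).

The inverse of 2 mod 11 is 6 (since 2·6 = 12 ≡ 1).
Multiplying both sides by 6: x ≡ 6·6 = 36 ≡ 3 (mod 11).

3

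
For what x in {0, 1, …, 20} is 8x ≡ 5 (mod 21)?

19

The inverse of 8 mod 21 is 8 (since 8·8 = 64 ≡ 1).
So x ≡ 8·5 = 40 ≡ 19 (mod 21).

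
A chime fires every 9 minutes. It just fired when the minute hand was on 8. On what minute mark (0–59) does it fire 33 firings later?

33·9 = 297.
297 = 4·60 + 57, so 297 mod 60 = 57.
(8 + 57) mod 60 = 5.

5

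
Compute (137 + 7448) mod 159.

Dividing 7448 by 159 gives quotient 46 and remainder 134.
(137 + 134) mod 159 = 112.

112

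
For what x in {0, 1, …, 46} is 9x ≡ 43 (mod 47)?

The inverse of 9 mod 47 is 21 (since 9·21 = 189 ≡ 1).
Multiplying both sides by 21: x ≡ 21·43 = 903 ≡ 10 (mod 47).

10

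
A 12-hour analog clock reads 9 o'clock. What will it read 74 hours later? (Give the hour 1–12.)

11

74 = 6·12 + 2, so 74 mod 12 = 2.
9 + 2 → 11 on a 12-hour dial.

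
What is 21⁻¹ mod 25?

21·6 = 126 = 5·25 + 1, so 21⁻¹ ≡ 6 (mod 25).

6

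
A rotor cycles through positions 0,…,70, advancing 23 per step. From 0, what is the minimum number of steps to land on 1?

The inverse of 23 mod 71 is 34 (since 23·34 = 782 ≡ 1).
So x ≡ 34·1 = 34 ≡ 34 (mod 71).
Check: 23·34 = 782 = 11·71 + 1.

34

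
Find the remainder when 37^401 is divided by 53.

6

By repeated squaring mod 53: 37^1≡37, 37^2≡44, 37^4≡28, 37^8≡42, 37^16≡15, 37^32≡13, 37^64≡10, 37^128≡47, 37^256≡36.
401 = 1 + 16 + 128 + 256, so 37^401 ≡ 37·15·47·36 ≡ 6 (mod 53).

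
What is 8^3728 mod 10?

The units digit of 8^n cycles with period 4: 8, 4, 2, 6, …
3728 leaves remainder 0 on division by 4, so 8^3728 ends in 6.

6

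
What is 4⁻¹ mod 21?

4·16 = 64 = 3·21 + 1, so 4⁻¹ ≡ 16 (mod 21).

16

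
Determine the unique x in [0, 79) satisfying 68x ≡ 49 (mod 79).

The inverse of 68 mod 79 is 43 (since 68·43 = 2924 ≡ 1).
So x ≡ 43·49 = 2107 ≡ 53 (mod 79).

53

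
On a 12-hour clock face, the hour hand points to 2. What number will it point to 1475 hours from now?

1475 mod 12 = 11 (since 122·12 = 1464).
2 + 11 → 1 on a 12-hour dial.

1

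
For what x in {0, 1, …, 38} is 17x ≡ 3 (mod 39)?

17⁻¹ ≡ 23 (mod 39) because 17·23 = 391 = 10·39 + 1.
So x ≡ 23·3 = 69 ≡ 30 (mod 39).

30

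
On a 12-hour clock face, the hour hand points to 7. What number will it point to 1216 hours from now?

1216 = 101·12 + 4, so 1216 mod 12 = 4.
7 + 4 → 11 on a 12-hour dial.

11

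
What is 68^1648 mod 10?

Last digits of 8^n: 8, 4, 2, 6 (period 4).
1648 leaves remainder 0 on division by 4, so 68^1648 ends in 6.

6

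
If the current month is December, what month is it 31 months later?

31 − 2·12 = 7, so 31 ≡ 7 (mod 12).
December + 7 months → July.

July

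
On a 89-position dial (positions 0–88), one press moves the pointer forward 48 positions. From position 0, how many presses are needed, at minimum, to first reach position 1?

13

48·13 = 624 = 7·89 + 1, so 48⁻¹ ≡ 13 (mod 89).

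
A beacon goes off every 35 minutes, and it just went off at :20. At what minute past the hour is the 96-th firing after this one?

20

96·35 = 3360.
3360 = 56·60 + 0, so 3360 mod 60 = 0.
(20 + 0) mod 60 = 20.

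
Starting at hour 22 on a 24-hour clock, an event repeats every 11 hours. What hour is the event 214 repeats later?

0

214·11 = 2354.
2354 − 98·24 = 2, so 2354 ≡ 2 (mod 24).
(22 + 2) mod 24 = 0.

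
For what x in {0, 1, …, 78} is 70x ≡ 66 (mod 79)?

The inverse of 70 mod 79 is 35 (since 70·35 = 2450 ≡ 1).
Multiplying both sides by 35: x ≡ 35·66 = 2310 ≡ 19 (mod 79).

19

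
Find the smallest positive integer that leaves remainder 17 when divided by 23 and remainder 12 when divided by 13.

x ≡ 12 (mod 13) gives x ∈ {12, 25, 38, 51, 64, 77, 90, 103, …}.
The first of these with x mod 23 = 17 is 155.

155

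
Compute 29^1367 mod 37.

23

Square-and-reduce mod 37: 29^1≡29, 29^2≡27, 29^4≡26, 29^8≡10, 29^16≡26, 29^32≡10, 29^64≡26, 29^128≡10, 29^256≡26, 29^512≡10, 29^1024≡26.
Since 1367 = 1 + 2 + 4 + 16 + 64 + 256 + 1024 in binary, 29^1367 ≡ 29·27·26·26·26·26·26 ≡ 23 (mod 37).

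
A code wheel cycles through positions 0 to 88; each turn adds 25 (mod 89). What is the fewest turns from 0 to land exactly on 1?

25·57 = 1425 = 16·89 + 1, so 25⁻¹ ≡ 57 (mod 89).

57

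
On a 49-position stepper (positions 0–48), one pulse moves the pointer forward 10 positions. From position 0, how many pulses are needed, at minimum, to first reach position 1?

49 = 4·10 + 9
10 = 1·9 + 1
9 = 9·1 + 0
Back-substituting gives 10·5 ≡ 1 (mod 49).

5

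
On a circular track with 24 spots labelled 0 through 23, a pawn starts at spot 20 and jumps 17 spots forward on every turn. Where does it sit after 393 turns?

5

393·17 = 6681.
6681 mod 24 = 9 (since 278·24 = 6672).
(20 + 9) mod 24 = 5.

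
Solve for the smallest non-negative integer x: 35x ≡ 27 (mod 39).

35⁻¹ ≡ 29 (mod 39) because 35·29 = 1015 = 26·39 + 1.
So x ≡ 29·27 = 783 ≡ 3 (mod 39).
Check: 35·3 = 105 = 2·39 + 27.

3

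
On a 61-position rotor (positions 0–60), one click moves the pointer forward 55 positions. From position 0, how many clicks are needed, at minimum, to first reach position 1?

10

55·10 = 550 = 9·61 + 1, so 55⁻¹ ≡ 10 (mod 61).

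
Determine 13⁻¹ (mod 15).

15 = 1·13 + 2
13 = 6·2 + 1
2 = 2·1 + 0
Back-substituting gives 13·7 ≡ 1 (mod 15).

7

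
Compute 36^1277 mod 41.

20

By repeated squaring mod 41: 36^1≡36, 36^2≡25, 36^4≡10, 36^8≡18, 36^16≡37, 36^32≡16, 36^64≡10, 36^128≡18, 36^256≡37, 36^512≡16, 36^1024≡10.
1277 = 1 + 4 + 8 + 16 + 32 + 64 + 128 + 1024, so 36^1277 ≡ 36·10·18·37·16·10·18·10 ≡ 20 (mod 41).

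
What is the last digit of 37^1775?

3

Last digits of 7^n: 7, 9, 3, 1 (period 4).
1775 mod 4 = 3, so the last digit matches 7^3 = 3.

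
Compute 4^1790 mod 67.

By repeated squaring mod 67: 4^1≡4, 4^2≡16, 4^4≡55, 4^8≡10, 4^16≡33, 4^32≡17, 4^64≡21, 4^128≡39, 4^256≡47, 4^512≡65, 4^1024≡4.
Since 1790 = 2 + 4 + 8 + 16 + 32 + 64 + 128 + 512 + 1024 in binary, 4^1790 ≡ 16·55·10·33·17·21·39·65·4 ≡ 10 (mod 67).

10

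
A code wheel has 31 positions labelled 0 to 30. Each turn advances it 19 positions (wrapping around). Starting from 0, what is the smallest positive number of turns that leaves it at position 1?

18

31 = 1·19 + 12
19 = 1·12 + 7
12 = 1·7 + 5
7 = 1·5 + 2
5 = 2·2 + 1
2 = 2·1 + 0
Back-substituting gives 19·18 ≡ 1 (mod 31).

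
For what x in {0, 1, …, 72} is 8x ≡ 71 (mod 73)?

The inverse of 8 mod 73 is 64 (since 8·64 = 512 ≡ 1).
Multiplying both sides by 64: x ≡ 64·71 = 4544 ≡ 18 (mod 73).

18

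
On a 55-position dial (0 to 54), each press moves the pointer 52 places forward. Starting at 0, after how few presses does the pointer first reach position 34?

The inverse of 52 mod 55 is 18 (since 52·18 = 936 ≡ 1).
Multiplying both sides by 18: x ≡ 18·34 = 612 ≡ 7 (mod 55).

7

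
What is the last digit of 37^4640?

1

Powers of 7 mod 10 repeat with period 4: 7, 9, 3, 1.
4640 mod 4 = 0, so the last digit matches 7^4 = 1.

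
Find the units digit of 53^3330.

The units digit of 53^n cycles with period 4: 3, 9, 7, 1, …
3330 mod 4 = 2, so the last digit matches 3^2 = 9.

9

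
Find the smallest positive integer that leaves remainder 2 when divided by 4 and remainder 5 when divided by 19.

x ≡ 2 (mod 4) gives x ∈ {2, 6, 10, 14, 18, 22, 26, 30, …}.
The first of these with x mod 19 = 5 is 62.

62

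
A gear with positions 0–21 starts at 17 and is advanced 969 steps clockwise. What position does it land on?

969 − 44·22 = 1, so 969 ≡ 1 (mod 22).
(17 + 1) mod 22 = 18.

18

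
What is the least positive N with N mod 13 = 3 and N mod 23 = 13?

289

x ≡ 3 (mod 13) gives x ∈ {3, 16, 29, 42, 55, 68, 81, 94, …}.
The first of these with x mod 23 = 13 is 289.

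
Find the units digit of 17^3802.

Last digits of 7^n: 7, 9, 3, 1 (period 4).
3802 mod 4 = 2, so the last digit matches 7^2 = 9.

9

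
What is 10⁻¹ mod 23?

10·7 = 70 = 3·23 + 1, so 10⁻¹ ≡ 7 (mod 23).

7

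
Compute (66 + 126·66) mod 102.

18

126·66 = 8316.
8316 = 81·102 + 54, so 8316 mod 102 = 54.
(66 + 54) mod 102 = 18.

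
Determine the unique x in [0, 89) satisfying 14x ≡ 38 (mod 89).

The inverse of 14 mod 89 is 70 (since 14·70 = 980 ≡ 1).
So x ≡ 70·38 = 2660 ≡ 79 (mod 89).

79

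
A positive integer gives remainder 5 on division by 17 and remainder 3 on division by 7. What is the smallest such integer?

73

x ≡ 3 (mod 7) gives x ∈ {3, 10, 17, 24, 31, 38, 45, 52, …}.
The first of these with x mod 17 = 5 is 73.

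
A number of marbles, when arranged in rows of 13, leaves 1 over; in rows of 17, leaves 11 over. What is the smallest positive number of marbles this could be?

79

x ≡ 1 (mod 13) gives x ∈ {1, 14, 27, 40, 53, 66, 79}.
The first of these with x mod 17 = 11 is 79.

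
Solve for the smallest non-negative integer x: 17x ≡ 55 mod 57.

The inverse of 17 mod 57 is 47 (since 17·47 = 799 ≡ 1).
Multiplying both sides by 47: x ≡ 47·55 = 2585 ≡ 20 (mod 57).

20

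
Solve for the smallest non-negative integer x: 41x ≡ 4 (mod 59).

26

41⁻¹ ≡ 36 (mod 59) because 41·36 = 1476 = 25·59 + 1.
Multiplying both sides by 36: x ≡ 36·4 = 144 ≡ 26 (mod 59).
Check: 41·26 = 1066 = 18·59 + 4.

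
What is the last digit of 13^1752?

1

Powers of 3 mod 10 repeat with period 4: 3, 9, 7, 1.
1752 leaves remainder 0 on division by 4, so 13^1752 ends in 1.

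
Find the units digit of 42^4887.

8

Powers of 2 mod 10 repeat with period 4: 2, 4, 8, 6.
4887 mod 4 = 3, so the last digit matches 2^3 = 8.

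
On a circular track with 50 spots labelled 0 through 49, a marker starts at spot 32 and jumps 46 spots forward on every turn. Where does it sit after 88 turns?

88·46 = 4048.
4048 mod 50 = 48 (since 80·50 = 4000).
(32 + 48) mod 50 = 30.

30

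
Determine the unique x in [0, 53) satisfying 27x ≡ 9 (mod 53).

27⁻¹ ≡ 2 (mod 53) because 27·2 = 54 = 1·53 + 1.
Multiplying both sides by 2: x ≡ 2·9 = 18 ≡ 18 (mod 53).

18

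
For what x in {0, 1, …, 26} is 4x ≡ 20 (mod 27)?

The inverse of 4 mod 27 is 7 (since 4·7 = 28 ≡ 1).
Multiplying both sides by 7: x ≡ 7·20 = 140 ≡ 5 (mod 27).
Check: 4·5 = 20 = 0·27 + 20.

5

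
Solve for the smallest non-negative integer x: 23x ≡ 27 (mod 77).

The inverse of 23 mod 77 is 67 (since 23·67 = 1541 ≡ 1).
Multiplying both sides by 67: x ≡ 67·27 = 1809 ≡ 38 (mod 77).
Check: 23·38 = 874 = 11·77 + 27.

38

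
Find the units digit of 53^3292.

1

Last digits of 3^n: 3, 9, 7, 1 (period 4).
3292 mod 4 = 0, so the last digit matches 3^4 = 1.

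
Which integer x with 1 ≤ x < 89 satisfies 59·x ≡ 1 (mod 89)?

86

59·86 = 5074 = 57·89 + 1, so 59⁻¹ ≡ 86 (mod 89).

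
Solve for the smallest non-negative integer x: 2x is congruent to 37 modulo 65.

2⁻¹ ≡ 33 (mod 65) because 2·33 = 66 = 1·65 + 1.
Multiplying both sides by 33: x ≡ 33·37 = 1221 ≡ 51 (mod 65).
Check: 2·51 = 102 = 1·65 + 37.

51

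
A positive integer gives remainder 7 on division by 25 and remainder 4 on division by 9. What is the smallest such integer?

Since 9·14 ≡ 1 (mod 25), take x = 4 + 9·((7−4)·14 mod 25) = 4 + 9·17 = 157.
Check: 157 mod 25 = 7, 157 mod 9 = 4.

157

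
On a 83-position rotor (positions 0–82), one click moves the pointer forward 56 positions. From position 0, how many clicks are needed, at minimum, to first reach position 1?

43

56·43 = 2408 = 29·83 + 1, so 56⁻¹ ≡ 43 (mod 83).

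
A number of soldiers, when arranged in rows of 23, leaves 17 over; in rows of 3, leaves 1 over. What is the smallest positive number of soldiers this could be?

x ≡ 1 (mod 3) gives x ∈ {1, 4, 7, 10, 13, 16, 19, 22, …}.
The first of these with x mod 23 = 17 is 40.

40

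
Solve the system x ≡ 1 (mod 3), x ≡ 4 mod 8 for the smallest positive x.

4

x ≡ 1 (mod 3) gives x ∈ {1, 4}.
The first of these with x mod 8 = 4 is 4.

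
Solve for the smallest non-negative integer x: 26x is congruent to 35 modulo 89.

26⁻¹ ≡ 24 (mod 89) because 26·24 = 624 = 7·89 + 1.
Multiplying both sides by 24: x ≡ 24·35 = 840 ≡ 39 (mod 89).

39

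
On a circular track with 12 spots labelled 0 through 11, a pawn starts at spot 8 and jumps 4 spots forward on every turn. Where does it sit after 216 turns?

216·4 = 864.
864 = 72·12 + 0, so 864 mod 12 = 0.
(8 + 0) mod 12 = 8.

8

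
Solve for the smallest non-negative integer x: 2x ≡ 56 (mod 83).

28

The inverse of 2 mod 83 is 42 (since 2·42 = 84 ≡ 1).
So x ≡ 42·56 = 2352 ≡ 28 (mod 83).
Check: 2·28 = 56 = 0·83 + 56.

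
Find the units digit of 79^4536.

Last digits of 9^n: 9, 1 (period 2).
4536 mod 2 = 0, so the last digit matches 9^2 = 1.

1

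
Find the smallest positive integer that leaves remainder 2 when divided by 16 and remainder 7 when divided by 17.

194

Since 17·1 ≡ 1 (mod 16), take x = 7 + 17·((2−7)·1 mod 16) = 7 + 17·11 = 194.
Check: 194 mod 16 = 2, 194 mod 17 = 7.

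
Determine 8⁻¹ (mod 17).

17 = 2·8 + 1
8 = 8·1 + 0
Back-substituting gives 8·15 ≡ 1 (mod 17).

15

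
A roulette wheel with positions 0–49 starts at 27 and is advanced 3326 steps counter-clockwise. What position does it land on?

1

3326 − 66·50 = 26, so 3326 ≡ 26 (mod 50).
(27 − 26) mod 50 = 1.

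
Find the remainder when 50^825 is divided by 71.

Square-and-reduce mod 71: 50^1≡50, 50^2≡15, 50^4≡12, 50^8≡2, 50^16≡4, 50^32≡16, 50^64≡43, 50^128≡3, 50^256≡9, 50^512≡10.
Since 825 = 1 + 8 + 16 + 32 + 256 + 512 in binary, 50^825 ≡ 50·2·4·16·9·10 ≡ 48 (mod 71).

48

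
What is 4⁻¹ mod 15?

4

15 = 3·4 + 3
4 = 1·3 + 1
3 = 3·1 + 0
Back-substituting gives 4·4 ≡ 1 (mod 15).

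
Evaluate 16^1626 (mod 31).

Square-and-reduce mod 31: 16^1≡16, 16^2≡8, 16^4≡2, 16^8≡4, 16^16≡16, 16^32≡8, 16^64≡2, 16^128≡4, 16^256≡16, 16^512≡8, 16^1024≡2.
Since 1626 = 2 + 8 + 16 + 64 + 512 + 1024 in binary, 16^1626 ≡ 8·4·16·2·8·2 ≡ 16 (mod 31).

16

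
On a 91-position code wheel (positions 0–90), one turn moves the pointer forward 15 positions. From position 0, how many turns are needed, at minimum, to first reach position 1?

85

15·85 = 1275 = 14·91 + 1, so 15⁻¹ ≡ 85 (mod 91).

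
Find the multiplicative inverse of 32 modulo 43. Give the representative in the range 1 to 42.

39

32·39 = 1248 = 29·43 + 1, so 32⁻¹ ≡ 39 (mod 43).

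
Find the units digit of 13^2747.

7

Last digits of 3^n: 3, 9, 7, 1 (period 4).
2747 mod 4 = 3, so the last digit matches 3^3 = 7.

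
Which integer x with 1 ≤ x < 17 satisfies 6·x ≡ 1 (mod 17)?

6·3 = 18 = 1·17 + 1, so 6⁻¹ ≡ 3 (mod 17).

3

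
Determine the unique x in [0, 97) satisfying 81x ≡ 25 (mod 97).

53

81⁻¹ ≡ 6 (mod 97) because 81·6 = 486 = 5·97 + 1.
So x ≡ 6·25 = 150 ≡ 53 (mod 97).
Check: 81·53 = 4293 = 44·97 + 25.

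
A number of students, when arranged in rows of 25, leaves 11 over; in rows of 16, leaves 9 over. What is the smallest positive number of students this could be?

Since 16·11 ≡ 1 (mod 25), take x = 9 + 16·((11−9)·11 mod 25) = 9 + 16·22 = 361.
Check: 361 mod 25 = 11, 361 mod 16 = 9.

361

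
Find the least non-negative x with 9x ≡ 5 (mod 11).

9⁻¹ ≡ 5 (mod 11) because 9·5 = 45 = 4·11 + 1.
Multiplying both sides by 5: x ≡ 5·5 = 25 ≡ 3 (mod 11).
Check: 9·3 = 27 = 2·11 + 5.

3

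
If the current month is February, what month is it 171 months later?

Dividing 171 by 12 gives quotient 14 and remainder 3.
February + 3 months → May.

May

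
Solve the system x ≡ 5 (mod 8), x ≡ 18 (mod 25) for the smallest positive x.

93

x ≡ 5 (mod 8) gives x ∈ {5, 13, 21, 29, 37, 45, 53, 61, …}.
The first of these with x mod 25 = 18 is 93.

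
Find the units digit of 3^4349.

The units digit of 3^n cycles with period 4: 3, 9, 7, 1, …
4349 mod 4 = 1, so the last digit matches 3^1 = 3.

3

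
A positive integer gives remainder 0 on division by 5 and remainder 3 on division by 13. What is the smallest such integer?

55

x ≡ 0 (mod 5) gives x ∈ {0, 5, 10, 15, 20, 25, 30, 35, …}.
The first of these with x mod 13 = 3 is 55.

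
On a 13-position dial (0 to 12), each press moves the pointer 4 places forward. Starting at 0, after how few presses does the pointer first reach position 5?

4⁻¹ ≡ 10 (mod 13) because 4·10 = 40 = 3·13 + 1.
Multiplying both sides by 10: x ≡ 10·5 = 50 ≡ 11 (mod 13).

11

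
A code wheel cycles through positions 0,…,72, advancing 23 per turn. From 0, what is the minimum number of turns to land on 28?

52

23⁻¹ ≡ 54 (mod 73) because 23·54 = 1242 = 17·73 + 1.
So x ≡ 54·28 = 1512 ≡ 52 (mod 73).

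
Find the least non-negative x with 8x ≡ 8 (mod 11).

1

8⁻¹ ≡ 7 (mod 11) because 8·7 = 56 = 5·11 + 1.
So x ≡ 7·8 = 56 ≡ 1 (mod 11).
Check: 8·1 = 8 = 0·11 + 8.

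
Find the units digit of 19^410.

1

Powers of 9 mod 10 repeat with period 2: 9, 1.
410 leaves remainder 0 on division by 2, so 19^410 ends in 1.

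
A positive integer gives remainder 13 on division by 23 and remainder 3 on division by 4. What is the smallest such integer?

x ≡ 3 (mod 4) gives x ∈ {3, 7, 11, 15, 19, 23, 27, 31, …}.
The first of these with x mod 23 = 13 is 59.

59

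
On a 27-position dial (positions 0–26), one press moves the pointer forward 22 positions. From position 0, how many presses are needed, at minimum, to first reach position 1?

16

27 = 1·22 + 5
22 = 4·5 + 2
5 = 2·2 + 1
2 = 2·1 + 0
Back-substituting gives 22·16 ≡ 1 (mod 27).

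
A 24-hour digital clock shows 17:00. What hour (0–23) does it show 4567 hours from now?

Dividing 4567 by 24 gives quotient 190 and remainder 7.
(17 + 7) mod 24 = 0.

0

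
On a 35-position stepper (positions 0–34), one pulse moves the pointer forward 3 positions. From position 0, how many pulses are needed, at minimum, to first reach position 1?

12

3·12 = 36 = 1·35 + 1, so 3⁻¹ ≡ 12 (mod 35).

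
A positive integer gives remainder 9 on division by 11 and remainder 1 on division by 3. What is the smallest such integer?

x ≡ 1 (mod 3) gives x ∈ {1, 4, 7, 10, 13, 16, 19, 22, …}.
The first of these with x mod 11 = 9 is 31.

31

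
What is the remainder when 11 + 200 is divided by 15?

1

Dividing 200 by 15 gives quotient 13 and remainder 5.
(11 + 5) mod 15 = 1.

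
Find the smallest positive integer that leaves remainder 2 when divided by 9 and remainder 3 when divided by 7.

x ≡ 3 (mod 7) gives x ∈ {3, 10, 17, 24, 31, 38}.
The first of these with x mod 9 = 2 is 38.

38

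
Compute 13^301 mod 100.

13

Successive squares of 13 mod 100: 13^1≡13, 13^2≡69, 13^4≡61, 13^8≡21, 13^16≡41, 13^32≡81, 13^64≡61, 13^128≡21, 13^256≡41.
301 = 1 + 4 + 8 + 32 + 256, so 13^301 ≡ 13·61·21·81·41 ≡ 13 (mod 100).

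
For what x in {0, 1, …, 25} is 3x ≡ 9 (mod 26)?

The inverse of 3 mod 26 is 9 (since 3·9 = 27 ≡ 1).
Multiplying both sides by 9: x ≡ 9·9 = 81 ≡ 3 (mod 26).

3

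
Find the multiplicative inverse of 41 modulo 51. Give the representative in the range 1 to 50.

51 = 1·41 + 10
41 = 4·10 + 1
10 = 10·1 + 0
Back-substituting gives 41·5 ≡ 1 (mod 51).

5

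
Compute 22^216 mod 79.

46

Successive squares of 22 mod 79: 22^1≡22, 22^2≡10, 22^4≡21, 22^8≡46, 22^16≡62, 22^32≡52, 22^64≡18, 22^128≡8.
Since 216 = 8 + 16 + 64 + 128 in binary, 22^216 ≡ 46·62·18·8 ≡ 46 (mod 79).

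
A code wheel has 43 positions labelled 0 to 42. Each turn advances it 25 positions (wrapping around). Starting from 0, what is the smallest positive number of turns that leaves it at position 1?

31

25·31 = 775 = 18·43 + 1, so 25⁻¹ ≡ 31 (mod 43).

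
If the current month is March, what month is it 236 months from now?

November

Dividing 236 by 12 gives quotient 19 and remainder 8.
March + 8 months → November.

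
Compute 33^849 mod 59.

31

By repeated squaring mod 59: 33^1≡33, 33^2≡27, 33^4≡21, 33^8≡28, 33^16≡17, 33^32≡53, 33^64≡36, 33^128≡57, 33^256≡4, 33^512≡16.
849 = 1 + 16 + 64 + 256 + 512, so 33^849 ≡ 33·17·36·4·16 ≡ 31 (mod 59).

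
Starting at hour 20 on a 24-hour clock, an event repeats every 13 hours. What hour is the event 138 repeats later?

138·13 = 1794.
1794 − 74·24 = 18, so 1794 ≡ 18 (mod 24).
(20 + 18) mod 24 = 14.

14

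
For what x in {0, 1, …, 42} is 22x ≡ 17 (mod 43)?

34

22⁻¹ ≡ 2 (mod 43) because 22·2 = 44 = 1·43 + 1.
Multiplying both sides by 2: x ≡ 2·17 = 34 ≡ 34 (mod 43).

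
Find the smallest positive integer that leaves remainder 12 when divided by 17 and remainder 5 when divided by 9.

131

Since 9·2 ≡ 1 (mod 17), take x = 5 + 9·((12−5)·2 mod 17) = 5 + 9·14 = 131.
Check: 131 mod 17 = 12, 131 mod 9 = 5.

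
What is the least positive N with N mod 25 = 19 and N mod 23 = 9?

Since 23·12 ≡ 1 (mod 25), take x = 9 + 23·((19−9)·12 mod 25) = 9 + 23·20 = 469.
Check: 469 mod 25 = 19, 469 mod 23 = 9.

469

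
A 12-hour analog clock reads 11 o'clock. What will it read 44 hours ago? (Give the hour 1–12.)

Dividing 44 by 12 gives quotient 3 and remainder 8.
11 − 8 → 3 on a 12-hour dial.

3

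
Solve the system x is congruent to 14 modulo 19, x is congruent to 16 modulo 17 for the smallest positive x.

x ≡ 16 (mod 17) gives x ∈ {16, 33}.
The first of these with x mod 19 = 14 is 33.

33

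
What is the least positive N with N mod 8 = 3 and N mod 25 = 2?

Since 25·1 ≡ 1 (mod 8), take x = 2 + 25·((3−2)·1 mod 8) = 2 + 25·1 = 27.
Check: 27 mod 8 = 3, 27 mod 25 = 2.

27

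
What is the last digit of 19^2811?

9

Powers of 9 mod 10 repeat with period 2: 9, 1.
2811 leaves remainder 1 on division by 2, so 19^2811 ends in 9.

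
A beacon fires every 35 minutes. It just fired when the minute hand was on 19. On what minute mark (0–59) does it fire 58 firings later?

9

58·35 = 2030.
Dividing 2030 by 60 gives quotient 33 and remainder 50.
(19 + 50) mod 60 = 9.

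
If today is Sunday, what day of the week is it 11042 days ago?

11042 mod 7 = 3 (since 1577·7 = 11039).
Sunday − 3 days → Thursday.

Thursday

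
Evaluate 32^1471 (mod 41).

By repeated squaring mod 41: 32^1≡32, 32^2≡40, 32^4≡1, 32^8≡1, 32^16≡1, 32^32≡1, 32^64≡1, 32^128≡1, 32^256≡1, 32^512≡1, 32^1024≡1.
Since 1471 = 1 + 2 + 4 + 8 + 16 + 32 + 128 + 256 + 1024 in binary, 32^1471 ≡ 32·40·1·1·1·1·1·1·1 ≡ 9 (mod 41).

9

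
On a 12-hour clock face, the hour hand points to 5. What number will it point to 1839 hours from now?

1839 − 153·12 = 3, so 1839 ≡ 3 (mod 12).
5 + 3 → 8 on a 12-hour dial.

8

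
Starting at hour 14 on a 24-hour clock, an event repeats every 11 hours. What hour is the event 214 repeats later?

214·11 = 2354.
2354 = 98·24 + 2, so 2354 mod 24 = 2.
(14 + 2) mod 24 = 16.

16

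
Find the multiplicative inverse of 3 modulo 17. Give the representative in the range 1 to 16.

6

3·6 = 18 = 1·17 + 1, so 3⁻¹ ≡ 6 (mod 17).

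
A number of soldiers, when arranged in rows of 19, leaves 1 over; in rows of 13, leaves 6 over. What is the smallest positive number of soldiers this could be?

x ≡ 6 (mod 13) gives x ∈ {6, 19, 32, 45, 58}.
The first of these with x mod 19 = 1 is 58.

58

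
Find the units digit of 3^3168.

1

The units digit of 3^n cycles with period 4: 3, 9, 7, 1, …
3168 mod 4 = 0, so the last digit matches 3^4 = 1.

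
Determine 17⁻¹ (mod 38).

9

17·9 = 153 = 4·38 + 1, so 17⁻¹ ≡ 9 (mod 38).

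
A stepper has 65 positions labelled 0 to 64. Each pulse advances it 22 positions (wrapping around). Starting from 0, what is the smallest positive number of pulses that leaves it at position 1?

3

22·3 = 66 = 1·65 + 1, so 22⁻¹ ≡ 3 (mod 65).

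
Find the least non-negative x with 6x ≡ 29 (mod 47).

44

6⁻¹ ≡ 8 (mod 47) because 6·8 = 48 = 1·47 + 1.
So x ≡ 8·29 = 232 ≡ 44 (mod 47).
Check: 6·44 = 264 = 5·47 + 29.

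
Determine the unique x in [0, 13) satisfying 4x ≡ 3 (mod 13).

4⁻¹ ≡ 10 (mod 13) because 4·10 = 40 = 3·13 + 1.
So x ≡ 10·3 = 30 ≡ 4 (mod 13).

4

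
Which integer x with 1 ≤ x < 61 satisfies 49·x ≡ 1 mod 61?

5

49·5 = 245 = 4·61 + 1, so 49⁻¹ ≡ 5 (mod 61).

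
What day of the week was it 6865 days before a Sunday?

Dividing 6865 by 7 gives quotient 980 and remainder 5.
Sunday − 5 days → Tuesday.

Tuesday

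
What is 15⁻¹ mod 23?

23 = 1·15 + 8
15 = 1·8 + 7
8 = 1·7 + 1
7 = 7·1 + 0
Back-substituting gives 15·20 ≡ 1 (mod 23).

20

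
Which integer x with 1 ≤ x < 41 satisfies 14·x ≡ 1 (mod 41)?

3

14·3 = 42 = 1·41 + 1, so 14⁻¹ ≡ 3 (mod 41).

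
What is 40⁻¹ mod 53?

40·4 = 160 = 3·53 + 1, so 40⁻¹ ≡ 4 (mod 53).

4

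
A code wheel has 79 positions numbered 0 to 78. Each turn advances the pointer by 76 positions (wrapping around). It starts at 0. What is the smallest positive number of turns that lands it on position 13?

The inverse of 76 mod 79 is 26 (since 76·26 = 1976 ≡ 1).
So x ≡ 26·13 = 338 ≡ 22 (mod 79).
Check: 76·22 = 1672 = 21·79 + 13.

22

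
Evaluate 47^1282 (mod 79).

By repeated squaring mod 79: 47^1≡47, 47^2≡76, 47^4≡9, 47^8≡2, 47^16≡4, 47^32≡16, 47^64≡19, 47^128≡45, 47^256≡50, 47^512≡51, 47^1024≡73.
1282 = 2 + 256 + 1024, so 47^1282 ≡ 76·50·73 ≡ 31 (mod 79).

31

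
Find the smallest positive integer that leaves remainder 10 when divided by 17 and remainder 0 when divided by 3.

27

Since 3·6 ≡ 1 (mod 17), take x = 0 + 3·((10−0)·6 mod 17) = 0 + 3·9 = 27.
Check: 27 mod 17 = 10, 27 mod 3 = 0.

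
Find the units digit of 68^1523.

2

The units digit of 68^n cycles with period 4: 8, 4, 2, 6, …
1523 mod 4 = 3, so the last digit matches 8^3 = 2.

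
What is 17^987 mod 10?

3

The units digit of 17^n cycles with period 4: 7, 9, 3, 1, …
987 leaves remainder 3 on division by 4, so 17^987 ends in 3.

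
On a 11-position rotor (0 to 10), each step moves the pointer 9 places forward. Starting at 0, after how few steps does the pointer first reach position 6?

9⁻¹ ≡ 5 (mod 11) because 9·5 = 45 = 4·11 + 1.
So x ≡ 5·6 = 30 ≡ 8 (mod 11).
Check: 9·8 = 72 = 6·11 + 6.

8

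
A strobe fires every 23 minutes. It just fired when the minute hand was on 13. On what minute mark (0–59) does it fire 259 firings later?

259·23 = 5957.
Dividing 5957 by 60 gives quotient 99 and remainder 17.
(13 + 17) mod 60 = 30.

30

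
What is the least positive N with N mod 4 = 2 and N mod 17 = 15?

x ≡ 2 (mod 4) gives x ∈ {2, 6, 10, 14, 18, 22, 26, 30, …}.
The first of these with x mod 17 = 15 is 66.

66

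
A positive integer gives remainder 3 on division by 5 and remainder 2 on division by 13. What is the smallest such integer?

28

x ≡ 3 (mod 5) gives x ∈ {3, 8, 13, 18, 23, 28}.
The first of these with x mod 13 = 2 is 28.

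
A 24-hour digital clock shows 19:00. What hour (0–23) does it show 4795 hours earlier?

0

4795 = 199·24 + 19, so 4795 mod 24 = 19.
(19 − 19) mod 24 = 0.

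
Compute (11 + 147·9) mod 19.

4

147·9 = 1323.
1323 = 69·19 + 12, so 1323 mod 19 = 12.
(11 + 12) mod 19 = 4.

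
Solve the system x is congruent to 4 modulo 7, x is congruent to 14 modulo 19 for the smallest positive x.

109

x ≡ 4 (mod 7) gives x ∈ {4, 11, 18, 25, 32, 39, 46, 53, …}.
The first of these with x mod 19 = 14 is 109.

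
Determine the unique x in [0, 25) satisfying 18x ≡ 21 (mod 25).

18⁻¹ ≡ 7 (mod 25) because 18·7 = 126 = 5·25 + 1.
So x ≡ 7·21 = 147 ≡ 22 (mod 25).

22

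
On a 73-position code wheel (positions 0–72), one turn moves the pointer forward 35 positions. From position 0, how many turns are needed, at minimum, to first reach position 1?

35·48 = 1680 = 23·73 + 1, so 35⁻¹ ≡ 48 (mod 73).

48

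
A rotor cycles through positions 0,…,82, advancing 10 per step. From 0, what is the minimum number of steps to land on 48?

10⁻¹ ≡ 25 (mod 83) because 10·25 = 250 = 3·83 + 1.
So x ≡ 25·48 = 1200 ≡ 38 (mod 83).

38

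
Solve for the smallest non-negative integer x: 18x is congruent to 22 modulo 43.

6

The inverse of 18 mod 43 is 12 (since 18·12 = 216 ≡ 1).
Multiplying both sides by 12: x ≡ 12·22 = 264 ≡ 6 (mod 43).
Check: 18·6 = 108 = 2·43 + 22.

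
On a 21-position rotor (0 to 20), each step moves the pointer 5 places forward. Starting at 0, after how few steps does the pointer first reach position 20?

5⁻¹ ≡ 17 (mod 21) because 5·17 = 85 = 4·21 + 1.
Multiplying both sides by 17: x ≡ 17·20 = 340 ≡ 4 (mod 21).

4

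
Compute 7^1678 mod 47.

27

By repeated squaring mod 47: 7^1≡7, 7^2≡2, 7^4≡4, 7^8≡16, 7^16≡21, 7^32≡18, 7^64≡42, 7^128≡25, 7^256≡14, 7^512≡8, 7^1024≡17.
Since 1678 = 2 + 4 + 8 + 128 + 512 + 1024 in binary, 7^1678 ≡ 2·4·16·25·8·17 ≡ 27 (mod 47).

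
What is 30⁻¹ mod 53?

30·23 = 690 = 13·53 + 1, so 30⁻¹ ≡ 23 (mod 53).

23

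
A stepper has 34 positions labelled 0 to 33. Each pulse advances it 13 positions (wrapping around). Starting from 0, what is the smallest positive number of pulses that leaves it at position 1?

21

34 = 2·13 + 8
13 = 1·8 + 5
8 = 1·5 + 3
5 = 1·3 + 2
3 = 1·2 + 1
2 = 2·1 + 0
Back-substituting gives 13·21 ≡ 1 (mod 34).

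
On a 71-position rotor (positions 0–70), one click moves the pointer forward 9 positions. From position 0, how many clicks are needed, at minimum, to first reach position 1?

8

71 = 7·9 + 8
9 = 1·8 + 1
8 = 8·1 + 0
Back-substituting gives 9·8 ≡ 1 (mod 71).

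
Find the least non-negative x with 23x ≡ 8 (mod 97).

23⁻¹ ≡ 38 (mod 97) because 23·38 = 874 = 9·97 + 1.
So x ≡ 38·8 = 304 ≡ 13 (mod 97).

13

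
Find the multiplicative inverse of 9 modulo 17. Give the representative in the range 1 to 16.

2

17 = 1·9 + 8
9 = 1·8 + 1
8 = 8·1 + 0
Back-substituting gives 9·2 ≡ 1 (mod 17).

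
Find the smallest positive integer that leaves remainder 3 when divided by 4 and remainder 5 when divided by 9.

23

Since 9·1 ≡ 1 (mod 4), take x = 5 + 9·((3−5)·1 mod 4) = 5 + 9·2 = 23.
Check: 23 mod 4 = 3, 23 mod 9 = 5.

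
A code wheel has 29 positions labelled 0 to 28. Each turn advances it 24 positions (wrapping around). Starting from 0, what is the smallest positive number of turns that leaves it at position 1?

23

29 = 1·24 + 5
24 = 4·5 + 4
5 = 1·4 + 1
4 = 4·1 + 0
Back-substituting gives 24·23 ≡ 1 (mod 29).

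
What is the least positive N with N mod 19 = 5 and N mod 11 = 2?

x ≡ 2 (mod 11) gives x ∈ {2, 13, 24}.
The first of these with x mod 19 = 5 is 24.

24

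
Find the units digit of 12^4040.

6

Last digits of 2^n: 2, 4, 8, 6 (period 4).
4040 mod 4 = 0, so the last digit matches 2^4 = 6.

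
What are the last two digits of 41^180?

01

Successive squares of 41 mod 100: 41^1≡41, 41^2≡81, 41^4≡61, 41^8≡21, 41^16≡41, 41^32≡81, 41^64≡61, 41^128≡21.
180 = 4 + 16 + 32 + 128, so 41^180 ≡ 61·41·81·21 ≡ 1 (mod 100).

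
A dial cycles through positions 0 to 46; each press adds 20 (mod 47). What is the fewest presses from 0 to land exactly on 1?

47 = 2·20 + 7
20 = 2·7 + 6
7 = 1·6 + 1
6 = 6·1 + 0
Back-substituting gives 20·40 ≡ 1 (mod 47).

40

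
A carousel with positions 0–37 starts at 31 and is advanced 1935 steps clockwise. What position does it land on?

28

1935 mod 38 = 35 (since 50·38 = 1900).
(31 + 35) mod 38 = 28.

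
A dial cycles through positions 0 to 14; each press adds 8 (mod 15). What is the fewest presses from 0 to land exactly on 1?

2

8·2 = 16 = 1·15 + 1, so 8⁻¹ ≡ 2 (mod 15).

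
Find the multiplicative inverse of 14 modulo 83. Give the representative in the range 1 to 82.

14·6 = 84 = 1·83 + 1, so 14⁻¹ ≡ 6 (mod 83).

6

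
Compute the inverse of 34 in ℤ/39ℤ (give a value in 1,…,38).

34·31 = 1054 = 27·39 + 1, so 34⁻¹ ≡ 31 (mod 39).

31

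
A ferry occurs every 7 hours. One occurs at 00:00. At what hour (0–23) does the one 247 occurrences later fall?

247·7 = 1729.
Dividing 1729 by 24 gives quotient 72 and remainder 1.
(0 + 1) mod 24 = 1.

1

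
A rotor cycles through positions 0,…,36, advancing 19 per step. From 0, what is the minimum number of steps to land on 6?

12

19⁻¹ ≡ 2 (mod 37) because 19·2 = 38 = 1·37 + 1.
Multiplying both sides by 2: x ≡ 2·6 = 12 ≡ 12 (mod 37).
Check: 19·12 = 228 = 6·37 + 6.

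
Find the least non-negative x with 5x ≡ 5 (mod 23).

The inverse of 5 mod 23 is 14 (since 5·14 = 70 ≡ 1).
So x ≡ 14·5 = 70 ≡ 1 (mod 23).
Check: 5·1 = 5 = 0·23 + 5.

1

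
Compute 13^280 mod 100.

1

Successive squares of 13 mod 100: 13^1≡13, 13^2≡69, 13^4≡61, 13^8≡21, 13^16≡41, 13^32≡81, 13^64≡61, 13^128≡21, 13^256≡41.
280 = 8 + 16 + 256, so 13^280 ≡ 21·41·41 ≡ 1 (mod 100).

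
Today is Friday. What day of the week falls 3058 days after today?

Thursday

3058 = 436·7 + 6, so 3058 mod 7 = 6.
Friday + 6 days → Thursday.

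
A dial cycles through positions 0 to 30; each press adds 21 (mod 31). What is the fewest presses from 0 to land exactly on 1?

21·3 = 63 = 2·31 + 1, so 21⁻¹ ≡ 3 (mod 31).

3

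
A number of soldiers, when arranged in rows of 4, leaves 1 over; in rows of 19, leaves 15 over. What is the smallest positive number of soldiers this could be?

53

x ≡ 1 (mod 4) gives x ∈ {1, 5, 9, 13, 17, 21, 25, 29, …}.
The first of these with x mod 19 = 15 is 53.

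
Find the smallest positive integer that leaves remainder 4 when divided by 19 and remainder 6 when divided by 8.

x ≡ 6 (mod 8) gives x ∈ {6, 14, 22, 30, 38, 46, 54, 62, …}.
The first of these with x mod 19 = 4 is 118.

118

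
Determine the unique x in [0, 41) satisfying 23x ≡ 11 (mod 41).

29

23⁻¹ ≡ 25 (mod 41) because 23·25 = 575 = 14·41 + 1.
So x ≡ 25·11 = 275 ≡ 29 (mod 41).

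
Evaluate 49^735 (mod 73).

46

Successive squares of 49 mod 73: 49^1≡49, 49^2≡65, 49^4≡64, 49^8≡8, 49^16≡64, 49^32≡8, 49^64≡64, 49^128≡8, 49^256≡64, 49^512≡8.
Since 735 = 1 + 2 + 4 + 8 + 16 + 64 + 128 + 512 in binary, 49^735 ≡ 49·65·64·8·64·64·8·8 ≡ 46 (mod 73).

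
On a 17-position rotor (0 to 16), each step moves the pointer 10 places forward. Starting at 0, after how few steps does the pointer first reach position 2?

The inverse of 10 mod 17 is 12 (since 10·12 = 120 ≡ 1).
So x ≡ 12·2 = 24 ≡ 7 (mod 17).
Check: 10·7 = 70 = 4·17 + 2.

7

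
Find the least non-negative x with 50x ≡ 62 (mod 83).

The inverse of 50 mod 83 is 5 (since 50·5 = 250 ≡ 1).
So x ≡ 5·62 = 310 ≡ 61 (mod 83).

61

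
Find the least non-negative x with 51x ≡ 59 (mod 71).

29

51⁻¹ ≡ 39 (mod 71) because 51·39 = 1989 = 28·71 + 1.
Multiplying both sides by 39: x ≡ 39·59 = 2301 ≡ 29 (mod 71).
Check: 51·29 = 1479 = 20·71 + 59.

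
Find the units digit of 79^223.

Last digits of 9^n: 9, 1 (period 2).
223 leaves remainder 1 on division by 2, so 79^223 ends in 9.

9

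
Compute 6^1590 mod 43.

1

By repeated squaring mod 43: 6^1≡6, 6^2≡36, 6^4≡6, 6^8≡36, 6^16≡6, 6^32≡36, 6^64≡6, 6^128≡36, 6^256≡6, 6^512≡36, 6^1024≡6.
Since 1590 = 2 + 4 + 16 + 32 + 512 + 1024 in binary, 6^1590 ≡ 36·6·6·36·36·6 ≡ 1 (mod 43).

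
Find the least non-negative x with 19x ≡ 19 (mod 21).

The inverse of 19 mod 21 is 10 (since 19·10 = 190 ≡ 1).
So x ≡ 10·19 = 190 ≡ 1 (mod 21).

1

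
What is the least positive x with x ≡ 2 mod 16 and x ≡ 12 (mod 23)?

x ≡ 2 (mod 16) gives x ∈ {2, 18, 34, 50, 66, 82, 98, 114, …}.
The first of these with x mod 23 = 12 is 242.

242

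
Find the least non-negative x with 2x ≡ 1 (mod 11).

The inverse of 2 mod 11 is 6 (since 2·6 = 12 ≡ 1).
So x ≡ 6·1 = 6 ≡ 6 (mod 11).

6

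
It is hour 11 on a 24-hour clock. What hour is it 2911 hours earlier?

2911 − 121·24 = 7, so 2911 ≡ 7 (mod 24).
(11 − 7) mod 24 = 4.

4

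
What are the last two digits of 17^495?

By repeated squaring mod 100: 17^1≡17, 17^2≡89, 17^4≡21, 17^8≡41, 17^16≡81, 17^32≡61, 17^64≡21, 17^128≡41, 17^256≡81.
495 = 1 + 2 + 4 + 8 + 32 + 64 + 128 + 256, so 17^495 ≡ 17·89·21·41·61·21·41·81 ≡ 93 (mod 100).

93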